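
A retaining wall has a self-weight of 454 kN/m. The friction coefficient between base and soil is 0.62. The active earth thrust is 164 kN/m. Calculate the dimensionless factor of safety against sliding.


Resisting force = mu * W = 0.62 * 454 = 281.48 kN/m
FOS = Resisting / Driving = 281.48 / 164
= 1.7163 (dimensionless)

1.7163 (dimensionless)


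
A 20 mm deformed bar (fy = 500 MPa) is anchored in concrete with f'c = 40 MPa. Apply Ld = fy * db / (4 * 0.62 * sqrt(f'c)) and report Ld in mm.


Ld = (fy * db) / (4 * 0.62 * sqrt(f'c))
= (500 * 20) / (4 * 0.62 * sqrt(40))
= 10000 / 15.6849
= 637.56 mm

637.56 mm


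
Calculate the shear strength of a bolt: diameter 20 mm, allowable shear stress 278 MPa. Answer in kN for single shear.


A = pi * d^2 / 4 = pi * 20^2 / 4 = 314.1593 mm^2
V = f_v * A / 1000 = 278 * 314.1593 / 1000
= 87.3363 kN

87.3363 kN


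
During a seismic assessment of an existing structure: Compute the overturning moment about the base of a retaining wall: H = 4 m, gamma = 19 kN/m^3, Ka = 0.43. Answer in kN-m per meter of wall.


Pa = 0.5 * Ka * gamma * H^2
= 0.5 * 0.43 * 19 * 4^2
= 65.36 kN/m
Arm = H / 3 = 4 / 3 = 1.3333 m
Mo = Pa * arm = Pa * H / 3 = 65.36 * 4 / 3 = 87.1467 kN-m/m

87.1467 kN-m/m


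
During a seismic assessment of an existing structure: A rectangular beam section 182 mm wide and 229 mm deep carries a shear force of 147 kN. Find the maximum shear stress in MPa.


A = b * h = 182 * 229 = 41678 mm^2
V = 147 kN = 147000.0 N
tau_max = 1.5 * V / A = 1.5 * 147000.0 / 41678
= 5.2906 MPa

5.2906 MPa


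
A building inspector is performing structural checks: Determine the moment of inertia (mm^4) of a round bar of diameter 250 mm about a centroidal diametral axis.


r = d / 2 = 250 / 2 = 125.0 mm
I = pi * r^4 / 4 = pi * 125.0^4 / 4
= 191747598.49 mm^4

191747598.49 mm^4


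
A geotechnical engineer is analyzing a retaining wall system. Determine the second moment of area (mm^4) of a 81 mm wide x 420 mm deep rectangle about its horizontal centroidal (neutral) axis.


I = b * h^3 / 12
= 81 * 420^3 / 12
= 81 * 74088000 / 12
= 500094000.0 mm^4

500094000.0 mm^4


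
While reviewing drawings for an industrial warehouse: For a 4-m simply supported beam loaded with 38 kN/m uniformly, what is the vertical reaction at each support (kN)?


Total load = w * L = 38 * 4 = 152 kN
By symmetry, each reaction R = total / 2 = 152 / 2 = 76.0 kN

76.0 kN


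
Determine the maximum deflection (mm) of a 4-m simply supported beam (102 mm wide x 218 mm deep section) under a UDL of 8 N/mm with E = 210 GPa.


I = 102 * 218^3 / 12 = 88061972.0 mm^4
L = 4000.0 mm, w = 8 N/mm, E = 210000.0 MPa
delta = 5 * w * L^4 / (384 * E * I)
= 5 * 8 * 4000.0^4 / (384 * 210000.0 * 88061972.0)
= 1.442 mm

1.442 mm


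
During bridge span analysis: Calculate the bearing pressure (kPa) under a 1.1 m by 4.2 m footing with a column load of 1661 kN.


A = 1.1 * 4.2 = 4.62 m^2
q = P / A = 1661 / 4.62
= 359.5238 kPa

359.5238 kPa


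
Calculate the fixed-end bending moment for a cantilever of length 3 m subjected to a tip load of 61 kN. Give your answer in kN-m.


For a cantilever with a point load at the free end:
M_max = P * L = 61 * 3 = 183 kN-m

183 kN-m


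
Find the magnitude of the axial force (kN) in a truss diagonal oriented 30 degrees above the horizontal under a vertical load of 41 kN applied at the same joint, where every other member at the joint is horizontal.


At the joint, only the diagonal has a vertical component, so vertical equilibrium gives:
F * sin(30) = 41
F = 41 / sin(30)
= 41 / 0.5
= 82.0 kN

82.0 kN


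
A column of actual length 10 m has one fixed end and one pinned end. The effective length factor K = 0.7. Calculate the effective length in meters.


L_eff = K * L
= 0.7 * 10
= 7.0 m

7.0 m


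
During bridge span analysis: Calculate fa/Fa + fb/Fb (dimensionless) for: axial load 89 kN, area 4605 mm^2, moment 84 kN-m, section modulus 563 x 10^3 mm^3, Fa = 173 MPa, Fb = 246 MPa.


f_a = P / A = 89000.0 / 4605 = 19.3268 MPa
f_b = M / S = 84000000.0 / 563000.0 = 149.2007 MPa
Ratio = f_a / Fa + f_b / Fb
= 19.3268 / 173 + 149.2007 / 246
= 0.7182 (dimensionless)

0.7182 (dimensionless)


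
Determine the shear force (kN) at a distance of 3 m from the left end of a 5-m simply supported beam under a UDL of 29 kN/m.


R_A = w * L / 2 = 29 * 5 / 2 = 72.5 kN
V(x) = R_A - w * x = 72.5 - 29 * 3
= -14.5 kN

-14.5 kN


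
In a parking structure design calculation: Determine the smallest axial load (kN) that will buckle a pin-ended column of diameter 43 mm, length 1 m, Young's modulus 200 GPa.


I = pi * d^4 / 64 = 167820.0 mm^4
L = 1000.0 mm
P_cr = pi^2 * E * I / L^2
= 9.8696 * 200000.0 * 167820.0 / 1000.0^2
= 331263.41 N = 331.2634 kN

331.2634 kN


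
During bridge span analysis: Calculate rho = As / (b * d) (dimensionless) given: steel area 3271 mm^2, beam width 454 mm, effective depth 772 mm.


rho = As / (b * d)
= 3271 / (454 * 772)
= 3271 / 350488
= 0.009333 (dimensionless)

0.009333 (dimensionless)


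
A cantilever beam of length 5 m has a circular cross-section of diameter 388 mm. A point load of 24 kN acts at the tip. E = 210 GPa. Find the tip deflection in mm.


I = pi * d^4 / 64 = pi * 388^4 / 64 = 1112491755.27 mm^4
L = 5000.0 mm, P = 24000.0 N, E = 210000.0 MPa
delta = P * L^3 / (3 * E * I)
= 24000.0 * 5000.0^3 / (3 * 210000.0 * 1112491755.27)
= 4.2804 mm

4.2804 mm


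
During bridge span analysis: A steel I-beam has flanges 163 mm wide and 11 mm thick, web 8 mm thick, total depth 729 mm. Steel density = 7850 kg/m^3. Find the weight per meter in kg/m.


A_flanges = 2 * 163 * 11 = 3586 mm^2
A_web = (729 - 2 * 11) * 8 = 5656 mm^2
A_total = 3586 + 5656 = 9242 mm^2 = 0.009242 m^2
Weight = rho * A = 7850 * 0.009242 = 72.5497 kg/m

72.5497 kg/m


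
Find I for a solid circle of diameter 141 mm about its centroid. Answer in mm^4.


r = d / 2 = 141 / 2 = 70.5 mm
I = pi * r^4 / 4 = pi * 70.5^4 / 4
= 19401993.26 mm^4

19401993.26 mm^4


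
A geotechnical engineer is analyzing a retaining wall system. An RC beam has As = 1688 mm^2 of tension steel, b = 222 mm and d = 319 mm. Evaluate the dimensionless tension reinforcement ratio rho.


rho = As / (b * d)
= 1688 / (222 * 319)
= 1688 / 70818
= 0.023836 (dimensionless)

0.023836 (dimensionless)


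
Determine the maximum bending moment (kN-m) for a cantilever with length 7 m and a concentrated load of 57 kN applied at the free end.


For a cantilever with a point load at the free end:
M_max = P * L = 57 * 7 = 399 kN-m

399 kN-m


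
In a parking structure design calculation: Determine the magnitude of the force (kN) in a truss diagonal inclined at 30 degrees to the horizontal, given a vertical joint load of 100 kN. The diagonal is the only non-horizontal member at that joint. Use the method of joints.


At the joint, only the diagonal has a vertical component, so vertical equilibrium gives:
F * sin(30) = 100
F = 100 / sin(30)
= 100 / 0.5
= 200.0 kN

200.0 kN


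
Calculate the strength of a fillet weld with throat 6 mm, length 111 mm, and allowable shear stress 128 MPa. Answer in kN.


Strength = throat * length * allowable stress
= 6 * 111 * 128 N
= 85248 N
= 85.25 kN

85.25 kN


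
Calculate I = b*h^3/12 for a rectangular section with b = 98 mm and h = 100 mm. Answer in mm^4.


I = b * h^3 / 12
= 98 * 100^3 / 12
= 98 * 1000000 / 12
= 8166666.67 mm^4

8166666.67 mm^4


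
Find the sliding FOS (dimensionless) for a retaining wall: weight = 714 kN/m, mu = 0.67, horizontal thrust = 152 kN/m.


Resisting force = mu * W = 0.67 * 714 = 478.38 kN/m
FOS = Resisting / Driving = 478.38 / 152
= 3.1472 (dimensionless)

3.1472 (dimensionless)


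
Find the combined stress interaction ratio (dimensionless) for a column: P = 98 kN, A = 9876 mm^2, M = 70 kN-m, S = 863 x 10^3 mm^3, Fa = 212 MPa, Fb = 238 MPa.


f_a = P / A = 98000.0 / 9876 = 9.923 MPa
f_b = M / S = 70000000.0 / 863000.0 = 81.1124 MPa
Ratio = f_a / Fa + f_b / Fb
= 9.923 / 212 + 81.1124 / 238
= 0.3876 (dimensionless)

0.3876 (dimensionless)


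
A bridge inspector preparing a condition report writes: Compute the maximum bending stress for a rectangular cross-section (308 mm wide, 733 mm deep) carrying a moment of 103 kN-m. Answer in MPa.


I = b * h^3 / 12 = 308 * 733^3 / 12 = 10108376149.67 mm^4
y = h / 2 = 733 / 2 = 366.5 mm
M = 103 kN-m = 103000000.0 N-mm
sigma = M * y / I = 103000000.0 * 366.5 / 10108376149.67
= 3.73 MPa

3.73 MPa


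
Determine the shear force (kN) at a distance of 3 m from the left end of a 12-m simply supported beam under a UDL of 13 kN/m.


R_A = w * L / 2 = 13 * 12 / 2 = 78.0 kN
V(x) = R_A - w * x = 78.0 - 13 * 3
= 39.0 kN

39.0 kN


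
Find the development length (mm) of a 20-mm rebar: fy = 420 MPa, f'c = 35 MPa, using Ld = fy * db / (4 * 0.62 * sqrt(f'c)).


Ld = (fy * db) / (4 * 0.62 * sqrt(f'c))
= (420 * 20) / (4 * 0.62 * sqrt(35))
= 8400 / 14.6719
= 572.52 mm

572.52 mm


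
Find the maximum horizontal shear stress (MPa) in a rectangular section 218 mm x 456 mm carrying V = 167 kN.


A = b * h = 218 * 456 = 99408 mm^2
V = 167 kN = 167000.0 N
tau_max = 1.5 * V / A = 1.5 * 167000.0 / 99408
= 2.5199 MPa

2.5199 MPa


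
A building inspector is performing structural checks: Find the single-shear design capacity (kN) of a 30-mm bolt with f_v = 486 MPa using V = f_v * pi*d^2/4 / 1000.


A = pi * d^2 / 4 = pi * 30^2 / 4 = 706.8583 mm^2
V = f_v * A / 1000 = 486 * 706.8583 / 1000
= 343.5332 kN

343.5332 kN


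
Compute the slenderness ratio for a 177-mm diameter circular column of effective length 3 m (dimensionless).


Radius of gyration r = d / 4 = 177 / 4 = 44.25 mm
L_eff = 3000.0 mm
Slenderness ratio = L / r = 3000.0 / 44.25 = 67.8 (dimensionless)

67.8 (dimensionless)


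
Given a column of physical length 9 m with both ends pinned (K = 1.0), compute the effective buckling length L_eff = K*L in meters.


L_eff = K * L
= 1.0 * 9
= 9.0 m

9.0 m


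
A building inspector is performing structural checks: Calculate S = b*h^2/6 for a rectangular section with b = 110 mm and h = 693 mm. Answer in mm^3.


S = b * h^2 / 6
= 110 * 693^2 / 6
= 110 * 480249 / 6
= 8804565.0 mm^3

8804565.0 mm^3


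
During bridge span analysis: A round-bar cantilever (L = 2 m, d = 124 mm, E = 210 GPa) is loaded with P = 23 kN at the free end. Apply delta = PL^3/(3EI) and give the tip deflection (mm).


I = pi * d^4 / 64 = pi * 124^4 / 64 = 11605307.16 mm^4
L = 2000.0 mm, P = 23000.0 N, E = 210000.0 MPa
delta = P * L^3 / (3 * E * I)
= 23000.0 * 2000.0^3 / (3 * 210000.0 * 11605307.16)
= 25.1664 mm

25.1664 mm


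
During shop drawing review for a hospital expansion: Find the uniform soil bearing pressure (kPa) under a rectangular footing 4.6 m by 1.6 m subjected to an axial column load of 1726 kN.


A = 4.6 * 1.6 = 7.36 m^2
q = P / A = 1726 / 7.36
= 234.5109 kPa

234.5109 kPa


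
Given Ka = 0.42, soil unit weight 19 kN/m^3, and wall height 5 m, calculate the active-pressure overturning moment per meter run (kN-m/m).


Pa = 0.5 * Ka * gamma * H^2
= 0.5 * 0.42 * 19 * 5^2
= 99.75 kN/m
Arm = H / 3 = 5 / 3 = 1.6667 m
Mo = Pa * arm = Pa * H / 3 = 99.75 * 5 / 3 = 166.25 kN-m/m

166.25 kN-m/m


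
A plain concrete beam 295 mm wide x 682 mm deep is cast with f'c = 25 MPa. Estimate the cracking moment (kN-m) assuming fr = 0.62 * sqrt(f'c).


fr = 0.62 * sqrt(25) = 0.62 * 5.0 = 3.1 MPa
I = 295 * 682^3 / 12 = 7798191463.33 mm^4
y_t = 341.0 mm
M_cr = fr * I / y_t = 3.1 * 7798191463.33 / 341.0 N-mm
= 70.8926 kN-m

70.8926 kN-m


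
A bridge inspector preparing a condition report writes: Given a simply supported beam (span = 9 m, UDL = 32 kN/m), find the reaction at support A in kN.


Total load = w * L = 32 * 9 = 288 kN
By symmetry, each reaction R = total / 2 = 288 / 2 = 144.0 kN

144.0 kN


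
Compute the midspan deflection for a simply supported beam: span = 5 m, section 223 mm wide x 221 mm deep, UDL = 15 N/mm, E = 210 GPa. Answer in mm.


I = 223 * 221^3 / 12 = 200585916.92 mm^4
L = 5000.0 mm, w = 15 N/mm, E = 210000.0 MPa
delta = 5 * w * L^4 / (384 * E * I)
= 5 * 15 * 5000.0^4 / (384 * 210000.0 * 200585916.92)
= 2.8979 mm

2.8979 mm


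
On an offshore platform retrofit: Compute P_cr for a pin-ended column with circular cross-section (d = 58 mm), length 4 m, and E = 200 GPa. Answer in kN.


I = pi * d^4 / 64 = 555497.2 mm^4
L = 4000.0 mm
P_cr = pi^2 * E * I / L^2
= 9.8696 * 200000.0 * 555497.2 / 4000.0^2
= 68531.72 N = 68.5317 kN

68.5317 kN


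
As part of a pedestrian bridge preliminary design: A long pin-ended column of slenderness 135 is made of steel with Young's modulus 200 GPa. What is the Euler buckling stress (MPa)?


sigma_cr = pi^2 * E / lambda^2
= 9.8696 * 200000.0 / 135^2
= 9.8696 * 200000.0 / 18225
= 108.3084 MPa

108.3084 MPa


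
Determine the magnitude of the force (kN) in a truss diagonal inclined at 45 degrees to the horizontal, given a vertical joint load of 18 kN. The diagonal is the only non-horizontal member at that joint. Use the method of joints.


At the joint, only the diagonal has a vertical component, so vertical equilibrium gives:
F * sin(45) = 18
F = 18 / sin(45)
= 18 / 0.707107
= 25.46 kN

25.46 kN


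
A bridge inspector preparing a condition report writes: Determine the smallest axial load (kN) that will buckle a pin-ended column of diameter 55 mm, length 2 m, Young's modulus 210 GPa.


I = pi * d^4 / 64 = 449180.25 mm^4
L = 2000.0 mm
P_cr = pi^2 * E * I / L^2
= 9.8696 * 210000.0 * 449180.25 / 2000.0^2
= 232744.65 N = 232.7446 kN

232.7446 kN


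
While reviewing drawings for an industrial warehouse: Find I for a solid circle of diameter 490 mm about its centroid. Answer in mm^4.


r = d / 2 = 490 / 2 = 245.0 mm
I = pi * r^4 / 4 = pi * 245.0^4 / 4
= 2829790073.59 mm^4

2829790073.59 mm^4


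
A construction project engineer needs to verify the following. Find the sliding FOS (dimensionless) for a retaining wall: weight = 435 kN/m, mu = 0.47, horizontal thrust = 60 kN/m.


Resisting force = mu * W = 0.47 * 435 = 204.45 kN/m
FOS = Resisting / Driving = 204.45 / 60
= 3.4075 (dimensionless)

3.4075 (dimensionless)


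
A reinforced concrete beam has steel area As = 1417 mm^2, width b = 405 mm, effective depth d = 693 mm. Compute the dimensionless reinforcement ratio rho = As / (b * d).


rho = As / (b * d)
= 1417 / (405 * 693)
= 1417 / 280665
= 0.005049 (dimensionless)

0.005049 (dimensionless)


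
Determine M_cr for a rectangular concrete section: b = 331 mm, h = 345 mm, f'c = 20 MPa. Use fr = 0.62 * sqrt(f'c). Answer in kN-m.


fr = 0.62 * sqrt(20) = 0.62 * 4.4721 = 2.7727 MPa
I = 331 * 345^3 / 12 = 1132671656.25 mm^4
y_t = 172.5 mm
M_cr = fr * I / y_t = 2.7727 * 1132671656.25 / 172.5 N-mm
= 18.2063 kN-m

18.2063 kN-m


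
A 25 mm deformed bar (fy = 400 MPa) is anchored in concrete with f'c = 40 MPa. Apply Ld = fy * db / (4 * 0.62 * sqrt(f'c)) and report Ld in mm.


Ld = (fy * db) / (4 * 0.62 * sqrt(f'c))
= (400 * 25) / (4 * 0.62 * sqrt(40))
= 10000 / 15.6849
= 637.56 mm

637.56 mm


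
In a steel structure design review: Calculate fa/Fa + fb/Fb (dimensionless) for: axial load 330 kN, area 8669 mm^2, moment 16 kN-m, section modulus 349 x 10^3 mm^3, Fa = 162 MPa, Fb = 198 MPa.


f_a = P / A = 330000.0 / 8669 = 38.0667 MPa
f_b = M / S = 16000000.0 / 349000.0 = 45.8453 MPa
Ratio = f_a / Fa + f_b / Fb
= 38.0667 / 162 + 45.8453 / 198
= 0.4665 (dimensionless)

0.4665 (dimensionless)


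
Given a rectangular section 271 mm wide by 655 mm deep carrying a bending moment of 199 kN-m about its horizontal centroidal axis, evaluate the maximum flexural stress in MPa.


I = b * h^3 / 12 = 271 * 655^3 / 12 = 6346173552.08 mm^4
y = h / 2 = 655 / 2 = 327.5 mm
M = 199 kN-m = 199000000.0 N-mm
sigma = M * y / I = 199000000.0 * 327.5 / 6346173552.08
= 10.27 MPa

10.27 MPa


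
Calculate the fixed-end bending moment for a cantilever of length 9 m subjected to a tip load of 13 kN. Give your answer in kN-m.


For a cantilever with a point load at the free end:
M_max = P * L = 13 * 9 = 117 kN-m

117 kN-m


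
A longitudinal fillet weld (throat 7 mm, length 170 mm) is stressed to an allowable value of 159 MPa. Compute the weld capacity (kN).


Strength = throat * length * allowable stress
= 7 * 170 * 159 N
= 189210 N
= 189.21 kN

189.21 kN


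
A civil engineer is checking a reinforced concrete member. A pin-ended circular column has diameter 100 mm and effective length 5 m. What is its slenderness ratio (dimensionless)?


Radius of gyration r = d / 4 = 100 / 4 = 25.0 mm
L_eff = 5000.0 mm
Slenderness ratio = L / r = 5000.0 / 25.0 = 200.0 (dimensionless)

200.0 (dimensionless)


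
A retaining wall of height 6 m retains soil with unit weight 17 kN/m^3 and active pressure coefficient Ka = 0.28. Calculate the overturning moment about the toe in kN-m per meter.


Pa = 0.5 * Ka * gamma * H^2
= 0.5 * 0.28 * 17 * 6^2
= 85.68 kN/m
Arm = H / 3 = 6 / 3 = 2.0 m
Mo = Pa * arm = Pa * H / 3 = 85.68 * 6 / 3 = 171.36 kN-m/m

171.36 kN-m/m


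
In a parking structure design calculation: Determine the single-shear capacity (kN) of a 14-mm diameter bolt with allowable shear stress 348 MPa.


A = pi * d^2 / 4 = pi * 14^2 / 4 = 153.938 mm^2
V = f_v * A / 1000 = 348 * 153.938 / 1000
= 53.5704 kN

53.5704 kN


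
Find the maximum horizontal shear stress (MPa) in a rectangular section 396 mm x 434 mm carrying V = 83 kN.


A = b * h = 396 * 434 = 171864 mm^2
V = 83 kN = 83000.0 N
tau_max = 1.5 * V / A = 1.5 * 83000.0 / 171864
= 0.7244 MPa

0.7244 MPa


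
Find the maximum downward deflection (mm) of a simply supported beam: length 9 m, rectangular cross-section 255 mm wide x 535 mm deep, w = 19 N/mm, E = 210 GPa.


I = 255 * 535^3 / 12 = 3254020468.75 mm^4
L = 9000.0 mm, w = 19 N/mm, E = 210000.0 MPa
delta = 5 * w * L^4 / (384 * E * I)
= 5 * 19 * 9000.0^4 / (384 * 210000.0 * 3254020468.75)
= 2.3753 mm

2.3753 mm


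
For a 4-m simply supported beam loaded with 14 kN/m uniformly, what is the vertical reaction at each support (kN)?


Total load = w * L = 14 * 4 = 56 kN
By symmetry, each reaction R = total / 2 = 56 / 2 = 28.0 kN

28.0 kN


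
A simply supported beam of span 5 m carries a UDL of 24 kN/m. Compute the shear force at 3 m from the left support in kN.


R_A = w * L / 2 = 24 * 5 / 2 = 60.0 kN
V(x) = R_A - w * x = 60.0 - 24 * 3
= -12.0 kN

-12.0 kN


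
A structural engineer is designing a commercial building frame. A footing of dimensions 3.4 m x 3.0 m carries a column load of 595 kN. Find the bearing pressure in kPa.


A = 3.4 * 3.0 = 10.2 m^2
q = P / A = 595 / 10.2
= 58.3333 kPa

58.3333 kPa


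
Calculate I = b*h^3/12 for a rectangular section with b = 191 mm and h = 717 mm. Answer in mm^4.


I = b * h^3 / 12
= 191 * 717^3 / 12
= 191 * 368601813 / 12
= 5866912190.25 mm^4

5866912190.25 mm^4


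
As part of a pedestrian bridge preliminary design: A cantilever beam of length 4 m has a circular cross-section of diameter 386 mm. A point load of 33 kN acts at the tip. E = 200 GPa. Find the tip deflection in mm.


I = pi * d^4 / 64 = pi * 386^4 / 64 = 1089730527.72 mm^4
L = 4000.0 mm, P = 33000.0 N, E = 200000.0 MPa
delta = P * L^3 / (3 * E * I)
= 33000.0 * 4000.0^3 / (3 * 200000.0 * 1089730527.72)
= 3.2302 mm

3.2302 mm


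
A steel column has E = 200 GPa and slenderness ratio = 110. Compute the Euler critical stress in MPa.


sigma_cr = pi^2 * E / lambda^2
= 9.8696 * 200000.0 / 110^2
= 9.8696 * 200000.0 / 12100
= 163.134 MPa

163.134 MPa


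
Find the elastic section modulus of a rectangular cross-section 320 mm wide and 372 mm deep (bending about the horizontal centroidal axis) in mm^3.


S = b * h^2 / 6
= 320 * 372^2 / 6
= 320 * 138384 / 6
= 7380480.0 mm^3

7380480.0 mm^3


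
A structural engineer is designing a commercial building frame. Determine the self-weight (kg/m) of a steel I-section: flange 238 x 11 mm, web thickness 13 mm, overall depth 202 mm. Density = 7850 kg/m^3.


A_flanges = 2 * 238 * 11 = 5236 mm^2
A_web = (202 - 2 * 11) * 13 = 2340 mm^2
A_total = 5236 + 2340 = 7576 mm^2 = 0.007576 m^2
Weight = rho * A = 7850 * 0.007576 = 59.4716 kg/m

59.4716 kg/m


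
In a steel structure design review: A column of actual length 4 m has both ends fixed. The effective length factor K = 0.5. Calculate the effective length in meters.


L_eff = K * L
= 0.5 * 4
= 2.0 m

2.0 m


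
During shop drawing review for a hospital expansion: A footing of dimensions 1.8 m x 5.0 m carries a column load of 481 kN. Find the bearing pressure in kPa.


A = 1.8 * 5.0 = 9.0 m^2
q = P / A = 481 / 9.0
= 53.4444 kPa

53.4444 kPa


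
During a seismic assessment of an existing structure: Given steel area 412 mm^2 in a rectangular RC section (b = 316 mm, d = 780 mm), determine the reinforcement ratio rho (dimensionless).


rho = As / (b * d)
= 412 / (316 * 780)
= 412 / 246480
= 0.001672 (dimensionless)

0.001672 (dimensionless)


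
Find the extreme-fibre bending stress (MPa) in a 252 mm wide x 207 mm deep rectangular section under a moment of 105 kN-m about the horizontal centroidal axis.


I = b * h^3 / 12 = 252 * 207^3 / 12 = 186264603.0 mm^4
y = h / 2 = 207 / 2 = 103.5 mm
M = 105 kN-m = 105000000.0 N-mm
sigma = M * y / I = 105000000.0 * 103.5 / 186264603.0
= 58.34 MPa

58.34 MPa


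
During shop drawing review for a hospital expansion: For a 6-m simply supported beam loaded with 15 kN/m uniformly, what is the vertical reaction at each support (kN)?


Total load = w * L = 15 * 6 = 90 kN
By symmetry, each reaction R = total / 2 = 90 / 2 = 45.0 kN

45.0 kN


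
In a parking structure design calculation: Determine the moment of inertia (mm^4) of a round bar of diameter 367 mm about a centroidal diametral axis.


r = d / 2 = 367 / 2 = 183.5 mm
I = pi * r^4 / 4 = pi * 183.5^4 / 4
= 890500475.54 mm^4

890500475.54 mm^4


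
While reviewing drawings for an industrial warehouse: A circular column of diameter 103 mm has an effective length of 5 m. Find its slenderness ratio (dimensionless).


Radius of gyration r = d / 4 = 103 / 4 = 25.75 mm
L_eff = 5000.0 mm
Slenderness ratio = L / r = 5000.0 / 25.75 = 194.17 (dimensionless)

194.17 (dimensionless)


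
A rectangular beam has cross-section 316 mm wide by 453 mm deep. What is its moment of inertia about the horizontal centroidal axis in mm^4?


I = b * h^3 / 12
= 316 * 453^3 / 12
= 316 * 92959677 / 12
= 2447938161.0 mm^4

2447938161.0 mm^4


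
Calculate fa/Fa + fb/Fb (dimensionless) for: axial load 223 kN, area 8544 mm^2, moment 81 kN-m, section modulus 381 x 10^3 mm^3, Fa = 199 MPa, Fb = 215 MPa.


f_a = P / A = 223000.0 / 8544 = 26.1002 MPa
f_b = M / S = 81000000.0 / 381000.0 = 212.5984 MPa
Ratio = f_a / Fa + f_b / Fb
= 26.1002 / 199 + 212.5984 / 215
= 1.12 (dimensionless)

1.12 (dimensionless)


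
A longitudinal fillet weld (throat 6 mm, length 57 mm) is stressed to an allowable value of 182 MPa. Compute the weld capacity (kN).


Strength = throat * length * allowable stress
= 6 * 57 * 182 N
= 62244 N
= 62.24 kN

62.24 kN


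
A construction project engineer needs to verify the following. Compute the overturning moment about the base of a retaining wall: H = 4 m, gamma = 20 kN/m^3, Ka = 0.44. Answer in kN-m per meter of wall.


Pa = 0.5 * Ka * gamma * H^2
= 0.5 * 0.44 * 20 * 4^2
= 70.4 kN/m
Arm = H / 3 = 4 / 3 = 1.3333 m
Mo = Pa * arm = Pa * H / 3 = 70.4 * 4 / 3 = 93.8667 kN-m/m

93.8667 kN-m/m


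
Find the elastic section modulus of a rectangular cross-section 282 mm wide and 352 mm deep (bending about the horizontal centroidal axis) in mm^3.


S = b * h^2 / 6
= 282 * 352^2 / 6
= 282 * 123904 / 6
= 5823488.0 mm^3

5823488.0 mm^3


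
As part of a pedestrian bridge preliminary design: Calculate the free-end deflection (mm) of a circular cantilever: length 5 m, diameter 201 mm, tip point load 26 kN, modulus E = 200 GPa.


I = pi * d^4 / 64 = pi * 201^4 / 64 = 80122432.96 mm^4
L = 5000.0 mm, P = 26000.0 N, E = 200000.0 MPa
delta = P * L^3 / (3 * E * I)
= 26000.0 * 5000.0^3 / (3 * 200000.0 * 80122432.96)
= 67.6049 mm

67.6049 mm


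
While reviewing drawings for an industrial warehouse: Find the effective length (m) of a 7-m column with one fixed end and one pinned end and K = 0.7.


L_eff = K * L
= 0.7 * 7
= 4.9 m

4.9 m


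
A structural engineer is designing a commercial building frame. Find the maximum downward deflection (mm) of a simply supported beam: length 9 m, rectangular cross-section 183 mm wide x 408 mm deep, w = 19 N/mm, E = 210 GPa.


I = 183 * 408^3 / 12 = 1035739008.0 mm^4
L = 9000.0 mm, w = 19 N/mm, E = 210000.0 MPa
delta = 5 * w * L^4 / (384 * E * I)
= 5 * 19 * 9000.0^4 / (384 * 210000.0 * 1035739008.0)
= 7.4626 mm

7.4626 mm


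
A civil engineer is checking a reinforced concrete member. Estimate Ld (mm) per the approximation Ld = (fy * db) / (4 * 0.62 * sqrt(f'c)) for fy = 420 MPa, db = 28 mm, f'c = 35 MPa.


Ld = (fy * db) / (4 * 0.62 * sqrt(f'c))
= (420 * 28) / (4 * 0.62 * sqrt(35))
= 11760 / 14.6719
= 801.53 mm

801.53 mm


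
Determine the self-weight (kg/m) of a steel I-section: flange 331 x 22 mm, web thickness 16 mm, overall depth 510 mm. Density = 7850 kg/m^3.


A_flanges = 2 * 331 * 22 = 14564 mm^2
A_web = (510 - 2 * 22) * 16 = 7456 mm^2
A_total = 14564 + 7456 = 22020 mm^2 = 0.022020 m^2
Weight = rho * A = 7850 * 0.022020 = 172.857 kg/m

172.857 kg/m


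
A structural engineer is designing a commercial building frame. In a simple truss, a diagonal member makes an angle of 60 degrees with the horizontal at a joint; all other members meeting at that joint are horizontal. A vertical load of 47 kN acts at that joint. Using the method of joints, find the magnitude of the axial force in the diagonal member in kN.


At the joint, only the diagonal has a vertical component, so vertical equilibrium gives:
F * sin(60) = 47
F = 47 / sin(60)
= 47 / 0.866025
= 54.27 kN

54.27 kN


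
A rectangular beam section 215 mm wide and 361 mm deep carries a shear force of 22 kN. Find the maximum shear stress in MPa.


A = b * h = 215 * 361 = 77615 mm^2
V = 22 kN = 22000.0 N
tau_max = 1.5 * V / A = 1.5 * 22000.0 / 77615
= 0.4252 MPa

0.4252 MPa


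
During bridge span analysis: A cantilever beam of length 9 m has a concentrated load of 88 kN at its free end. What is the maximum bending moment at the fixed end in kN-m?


For a cantilever with a point load at the free end:
M_max = P * L = 88 * 9 = 792 kN-m

792 kN-m


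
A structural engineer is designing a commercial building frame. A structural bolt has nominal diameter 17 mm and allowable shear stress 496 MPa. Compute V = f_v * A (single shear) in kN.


A = pi * d^2 / 4 = pi * 17^2 / 4 = 226.9801 mm^2
V = f_v * A / 1000 = 496 * 226.9801 / 1000
= 112.5821 kN

112.5821 kN


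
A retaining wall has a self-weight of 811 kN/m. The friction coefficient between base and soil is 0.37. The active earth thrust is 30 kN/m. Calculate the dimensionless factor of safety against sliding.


Resisting force = mu * W = 0.37 * 811 = 300.07 kN/m
FOS = Resisting / Driving = 300.07 / 30
= 10.0023 (dimensionless)

10.0023 (dimensionless)


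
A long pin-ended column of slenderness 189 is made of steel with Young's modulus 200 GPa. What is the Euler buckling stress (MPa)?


sigma_cr = pi^2 * E / lambda^2
= 9.8696 * 200000.0 / 189^2
= 9.8696 * 200000.0 / 35721
= 55.2594 MPa

55.2594 MPa


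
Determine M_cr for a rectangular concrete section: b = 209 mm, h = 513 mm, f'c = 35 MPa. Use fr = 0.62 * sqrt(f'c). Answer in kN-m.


fr = 0.62 * sqrt(35) = 0.62 * 5.9161 = 3.668 MPa
I = 209 * 513^3 / 12 = 2351349222.75 mm^4
y_t = 256.5 mm
M_cr = fr * I / y_t = 3.668 * 2351349222.75 / 256.5 N-mm
= 33.6245 kN-m

33.6245 kN-m


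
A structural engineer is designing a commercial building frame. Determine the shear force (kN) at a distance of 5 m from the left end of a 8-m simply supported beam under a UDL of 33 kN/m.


R_A = w * L / 2 = 33 * 8 / 2 = 132.0 kN
V(x) = R_A - w * x = 132.0 - 33 * 5
= -33.0 kN

-33.0 kN


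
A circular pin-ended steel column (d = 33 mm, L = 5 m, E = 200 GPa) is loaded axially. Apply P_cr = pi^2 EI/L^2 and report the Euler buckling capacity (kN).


I = pi * d^4 / 64 = 58213.76 mm^4
L = 5000.0 mm
P_cr = pi^2 * E * I / L^2
= 9.8696 * 200000.0 * 58213.76 / 5000.0^2
= 4596.37 N = 4.5964 kN

4.5964 kN


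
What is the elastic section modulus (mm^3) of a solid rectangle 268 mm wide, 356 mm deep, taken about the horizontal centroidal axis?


S = b * h^2 / 6
= 268 * 356^2 / 6
= 268 * 126736 / 6
= 5660874.67 mm^3

5660874.67 mm^3


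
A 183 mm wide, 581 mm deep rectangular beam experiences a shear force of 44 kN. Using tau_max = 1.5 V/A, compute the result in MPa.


A = b * h = 183 * 581 = 106323 mm^2
V = 44 kN = 44000.0 N
tau_max = 1.5 * V / A = 1.5 * 44000.0 / 106323
= 0.6207 MPa

0.6207 MPa


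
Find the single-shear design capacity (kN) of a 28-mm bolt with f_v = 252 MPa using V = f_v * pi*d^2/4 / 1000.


A = pi * d^2 / 4 = pi * 28^2 / 4 = 615.7522 mm^2
V = f_v * A / 1000 = 252 * 615.7522 / 1000
= 155.1695 kN

155.1695 kN


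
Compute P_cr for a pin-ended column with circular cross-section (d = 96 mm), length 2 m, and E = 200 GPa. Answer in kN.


I = pi * d^4 / 64 = 4169220.18 mm^4
L = 2000.0 mm
P_cr = pi^2 * E * I / L^2
= 9.8696 * 200000.0 * 4169220.18 / 2000.0^2
= 2057427.69 N = 2057.4277 kN

2057.4277 kN


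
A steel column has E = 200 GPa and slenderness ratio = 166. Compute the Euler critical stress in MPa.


sigma_cr = pi^2 * E / lambda^2
= 9.8696 * 200000.0 / 166^2
= 9.8696 * 200000.0 / 27556
= 71.6331 MPa

71.6331 MPa


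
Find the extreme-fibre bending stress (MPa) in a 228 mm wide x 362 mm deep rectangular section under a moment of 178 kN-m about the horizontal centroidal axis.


I = b * h^3 / 12 = 228 * 362^3 / 12 = 901320632.0 mm^4
y = h / 2 = 362 / 2 = 181.0 mm
M = 178 kN-m = 178000000.0 N-mm
sigma = M * y / I = 178000000.0 * 181.0 / 901320632.0
= 35.75 MPa

35.75 MPa


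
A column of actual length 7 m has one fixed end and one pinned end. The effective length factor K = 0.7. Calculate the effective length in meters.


L_eff = K * L
= 0.7 * 7
= 4.9 m

4.9 m


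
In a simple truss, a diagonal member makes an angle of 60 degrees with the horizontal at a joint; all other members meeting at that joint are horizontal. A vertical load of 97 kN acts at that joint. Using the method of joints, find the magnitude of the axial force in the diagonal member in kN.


At the joint, only the diagonal has a vertical component, so vertical equilibrium gives:
F * sin(60) = 97
F = 97 / sin(60)
= 97 / 0.866025
= 112.01 kN

112.01 kN


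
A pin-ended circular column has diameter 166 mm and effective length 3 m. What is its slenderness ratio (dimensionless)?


Radius of gyration r = d / 4 = 166 / 4 = 41.5 mm
L_eff = 3000.0 mm
Slenderness ratio = L / r = 3000.0 / 41.5 = 72.29 (dimensionless)

72.29 (dimensionless)


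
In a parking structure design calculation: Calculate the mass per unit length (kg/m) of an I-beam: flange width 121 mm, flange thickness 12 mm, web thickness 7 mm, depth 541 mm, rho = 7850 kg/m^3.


A_flanges = 2 * 121 * 12 = 2904 mm^2
A_web = (541 - 2 * 12) * 7 = 3619 mm^2
A_total = 2904 + 3619 = 6523 mm^2 = 0.006523 m^2
Weight = rho * A = 7850 * 0.006523 = 51.2056 kg/m

51.2056 kg/m


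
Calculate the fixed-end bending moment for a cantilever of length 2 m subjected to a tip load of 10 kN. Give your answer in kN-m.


For a cantilever with a point load at the free end:
M_max = P * L = 10 * 2 = 20 kN-m

20 kN-m


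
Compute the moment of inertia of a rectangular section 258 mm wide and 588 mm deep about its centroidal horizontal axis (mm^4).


I = b * h^3 / 12
= 258 * 588^3 / 12
= 258 * 203297472 / 12
= 4370895648.0 mm^4

4370895648.0 mm^4


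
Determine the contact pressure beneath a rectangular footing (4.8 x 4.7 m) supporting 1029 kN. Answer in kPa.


A = 4.8 * 4.7 = 22.56 m^2
q = P / A = 1029 / 22.56
= 45.6117 kPa

45.6117 kPa


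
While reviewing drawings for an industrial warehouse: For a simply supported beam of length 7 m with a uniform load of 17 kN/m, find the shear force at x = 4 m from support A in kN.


R_A = w * L / 2 = 17 * 7 / 2 = 59.5 kN
V(x) = R_A - w * x = 59.5 - 17 * 4
= -8.5 kN

-8.5 kN


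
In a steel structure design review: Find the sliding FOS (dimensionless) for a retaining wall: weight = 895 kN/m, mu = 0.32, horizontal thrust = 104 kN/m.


Resisting force = mu * W = 0.32 * 895 = 286.4 kN/m
FOS = Resisting / Driving = 286.4 / 104
= 2.7538 (dimensionless)

2.7538 (dimensionless)


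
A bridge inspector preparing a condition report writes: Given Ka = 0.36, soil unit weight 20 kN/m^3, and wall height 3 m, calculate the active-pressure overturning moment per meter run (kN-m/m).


Pa = 0.5 * Ka * gamma * H^2
= 0.5 * 0.36 * 20 * 3^2
= 32.4 kN/m
Arm = H / 3 = 3 / 3 = 1.0 m
Mo = Pa * arm = Pa * H / 3 = 32.4 * 3 / 3 = 32.4 kN-m/m

32.4 kN-m/m


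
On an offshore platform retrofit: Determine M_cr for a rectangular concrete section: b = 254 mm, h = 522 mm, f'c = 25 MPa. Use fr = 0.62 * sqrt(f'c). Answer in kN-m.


fr = 0.62 * sqrt(25) = 0.62 * 5.0 = 3.1 MPa
I = 254 * 522^3 / 12 = 3010675716.0 mm^4
y_t = 261.0 mm
M_cr = fr * I / y_t = 3.1 * 3010675716.0 / 261.0 N-mm
= 35.759 kN-m

35.759 kN-m


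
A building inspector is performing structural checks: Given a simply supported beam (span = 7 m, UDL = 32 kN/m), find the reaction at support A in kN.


Total load = w * L = 32 * 7 = 224 kN
By symmetry, each reaction R = total / 2 = 224 / 2 = 112.0 kN

112.0 kN


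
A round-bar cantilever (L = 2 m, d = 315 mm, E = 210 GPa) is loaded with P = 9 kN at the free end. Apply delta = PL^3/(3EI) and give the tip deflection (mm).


I = pi * d^4 / 64 = pi * 315^4 / 64 = 483294790.53 mm^4
L = 2000.0 mm, P = 9000.0 N, E = 210000.0 MPa
delta = P * L^3 / (3 * E * I)
= 9000.0 * 2000.0^3 / (3 * 210000.0 * 483294790.53)
= 0.2365 mm

0.2365 mm


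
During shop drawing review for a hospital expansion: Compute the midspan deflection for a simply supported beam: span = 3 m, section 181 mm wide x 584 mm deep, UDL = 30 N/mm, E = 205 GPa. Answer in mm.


I = 181 * 584^3 / 12 = 3004248618.67 mm^4
L = 3000.0 mm, w = 30 N/mm, E = 205000.0 MPa
delta = 5 * w * L^4 / (384 * E * I)
= 5 * 30 * 3000.0^4 / (384 * 205000.0 * 3004248618.67)
= 0.0514 mm

0.0514 mm


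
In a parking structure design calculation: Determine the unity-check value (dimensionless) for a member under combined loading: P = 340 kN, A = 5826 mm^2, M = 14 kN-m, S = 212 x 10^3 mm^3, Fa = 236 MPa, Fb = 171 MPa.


f_a = P / A = 340000.0 / 5826 = 58.3591 MPa
f_b = M / S = 14000000.0 / 212000.0 = 66.0377 MPa
Ratio = f_a / Fa + f_b / Fb
= 58.3591 / 236 + 66.0377 / 171
= 0.6335 (dimensionless)

0.6335 (dimensionless)


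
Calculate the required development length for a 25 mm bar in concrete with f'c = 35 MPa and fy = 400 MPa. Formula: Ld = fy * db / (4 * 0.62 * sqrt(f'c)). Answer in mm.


Ld = (fy * db) / (4 * 0.62 * sqrt(f'c))
= (400 * 25) / (4 * 0.62 * sqrt(35))
= 10000 / 14.6719
= 681.58 mm

681.58 mm


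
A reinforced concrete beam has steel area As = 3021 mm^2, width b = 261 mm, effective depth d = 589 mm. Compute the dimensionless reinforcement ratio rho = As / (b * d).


rho = As / (b * d)
= 3021 / (261 * 589)
= 3021 / 153729
= 0.019651 (dimensionless)

0.019651 (dimensionless)


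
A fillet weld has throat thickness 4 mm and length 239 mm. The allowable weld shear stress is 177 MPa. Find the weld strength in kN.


Strength = throat * length * allowable stress
= 4 * 239 * 177 N
= 169212 N
= 169.21 kN

169.21 kN


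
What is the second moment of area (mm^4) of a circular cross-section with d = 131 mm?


r = d / 2 = 131 / 2 = 65.5 mm
I = pi * r^4 / 4 = pi * 65.5^4 / 4
= 14456231.07 mm^4

14456231.07 mm^4


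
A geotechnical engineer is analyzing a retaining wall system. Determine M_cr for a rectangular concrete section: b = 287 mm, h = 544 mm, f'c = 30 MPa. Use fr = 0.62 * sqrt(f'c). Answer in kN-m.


fr = 0.62 * sqrt(30) = 0.62 * 5.4772 = 3.3959 MPa
I = 287 * 544^3 / 12 = 3850324650.67 mm^4
y_t = 272.0 mm
M_cr = fr * I / y_t = 3.3959 * 3850324650.67 / 272.0 N-mm
= 48.0707 kN-m

48.0707 kN-m


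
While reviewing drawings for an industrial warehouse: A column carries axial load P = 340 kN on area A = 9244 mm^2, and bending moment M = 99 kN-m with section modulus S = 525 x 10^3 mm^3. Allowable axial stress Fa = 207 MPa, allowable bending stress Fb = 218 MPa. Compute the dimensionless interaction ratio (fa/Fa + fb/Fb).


f_a = P / A = 340000.0 / 9244 = 36.7806 MPa
f_b = M / S = 99000000.0 / 525000.0 = 188.5714 MPa
Ratio = f_a / Fa + f_b / Fb
= 36.7806 / 207 + 188.5714 / 218
= 1.0427 (dimensionless)

1.0427 (dimensionless)


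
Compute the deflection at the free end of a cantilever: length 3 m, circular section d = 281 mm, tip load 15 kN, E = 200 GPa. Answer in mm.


I = pi * d^4 / 64 = pi * 281^4 / 64 = 306051969.3 mm^4
L = 3000.0 mm, P = 15000.0 N, E = 200000.0 MPa
delta = P * L^3 / (3 * E * I)
= 15000.0 * 3000.0^3 / (3 * 200000.0 * 306051969.3)
= 2.2055 mm

2.2055 mm


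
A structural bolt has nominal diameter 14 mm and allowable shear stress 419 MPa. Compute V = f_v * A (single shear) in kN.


A = pi * d^2 / 4 = pi * 14^2 / 4 = 153.938 mm^2
V = f_v * A / 1000 = 419 * 153.938 / 1000
= 64.5 kN

64.5 kN


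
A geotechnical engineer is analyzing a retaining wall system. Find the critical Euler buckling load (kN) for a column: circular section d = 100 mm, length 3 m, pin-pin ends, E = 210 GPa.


I = pi * d^4 / 64 = 4908738.52 mm^4
L = 3000.0 mm
P_cr = pi^2 * E * I / L^2
= 9.8696 * 210000.0 * 4908738.52 / 3000.0^2
= 1130437.17 N = 1130.4372 kN

1130.4372 kN


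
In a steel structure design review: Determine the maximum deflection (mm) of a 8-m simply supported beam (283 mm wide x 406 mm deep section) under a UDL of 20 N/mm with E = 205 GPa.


I = 283 * 406^3 / 12 = 1578277227.33 mm^4
L = 8000.0 mm, w = 20 N/mm, E = 205000.0 MPa
delta = 5 * w * L^4 / (384 * E * I)
= 5 * 20 * 8000.0^4 / (384 * 205000.0 * 1578277227.33)
= 3.2968 mm

3.2968 mm


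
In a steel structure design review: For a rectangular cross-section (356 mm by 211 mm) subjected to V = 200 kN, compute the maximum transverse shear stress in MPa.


A = b * h = 356 * 211 = 75116 mm^2
V = 200 kN = 200000.0 N
tau_max = 1.5 * V / A = 1.5 * 200000.0 / 75116
= 3.9938 MPa

3.9938 MPa


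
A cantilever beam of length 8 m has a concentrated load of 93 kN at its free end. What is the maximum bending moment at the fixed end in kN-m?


For a cantilever with a point load at the free end:
M_max = P * L = 93 * 8 = 744 kN-m

744 kN-m


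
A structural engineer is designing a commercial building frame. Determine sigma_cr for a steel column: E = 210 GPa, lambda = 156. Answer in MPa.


sigma_cr = pi^2 * E / lambda^2
= 9.8696 * 210000.0 / 156^2
= 9.8696 * 210000.0 / 24336
= 85.1667 MPa

85.1667 MPa


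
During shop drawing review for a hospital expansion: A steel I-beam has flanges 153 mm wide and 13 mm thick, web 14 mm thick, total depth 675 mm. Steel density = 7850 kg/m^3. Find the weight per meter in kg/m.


A_flanges = 2 * 153 * 13 = 3978 mm^2
A_web = (675 - 2 * 13) * 14 = 9086 mm^2
A_total = 3978 + 9086 = 13064 mm^2 = 0.013064 m^2
Weight = rho * A = 7850 * 0.013064 = 102.5524 kg/m

102.5524 kg/m


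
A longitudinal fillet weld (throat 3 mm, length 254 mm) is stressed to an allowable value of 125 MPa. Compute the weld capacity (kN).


Strength = throat * length * allowable stress
= 3 * 254 * 125 N
= 95250 N
= 95.25 kN

95.25 kN


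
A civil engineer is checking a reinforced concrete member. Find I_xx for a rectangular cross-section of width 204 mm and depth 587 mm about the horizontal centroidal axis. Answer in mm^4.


I = b * h^3 / 12
= 204 * 587^3 / 12
= 204 * 202262003 / 12
= 3438454051.0 mm^4

3438454051.0 mm^4
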